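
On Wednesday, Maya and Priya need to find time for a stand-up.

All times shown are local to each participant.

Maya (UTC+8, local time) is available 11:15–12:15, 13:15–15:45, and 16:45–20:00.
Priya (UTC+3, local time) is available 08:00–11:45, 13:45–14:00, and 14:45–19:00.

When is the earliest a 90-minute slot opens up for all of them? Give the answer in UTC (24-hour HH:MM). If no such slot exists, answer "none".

05:15

Maya → UTC: 03:15–04:15, 05:15–07:45, 08:45–12:00.
Priya → UTC: 05:00–08:45, 10:45–11:00, 11:45–16:00.
Maya ∩ Priya: 05:15–07:45, 10:45–11:00, 11:45–12:00.
Windows ≥ 90 min: 05:15–07:45.
Earliest such window starts at 05:15.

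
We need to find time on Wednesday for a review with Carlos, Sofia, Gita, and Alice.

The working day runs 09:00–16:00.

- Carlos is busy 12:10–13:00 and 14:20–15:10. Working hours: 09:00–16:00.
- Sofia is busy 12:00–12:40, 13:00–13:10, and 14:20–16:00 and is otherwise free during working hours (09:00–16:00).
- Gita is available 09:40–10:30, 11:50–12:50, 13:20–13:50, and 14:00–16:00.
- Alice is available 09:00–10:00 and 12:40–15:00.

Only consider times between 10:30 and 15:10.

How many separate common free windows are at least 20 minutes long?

2

Carlos free within 09:00–16:00: 09:00–12:10, 13:00–14:20, 15:10–16:00.
Sofia free within 09:00–16:00: 09:00–12:00, 12:40–13:00, 13:10–14:20.
Carlos ∩ Sofia: 09:00–12:00, 13:10–14:20.
Carlos ∩ Sofia ∩ Gita: 09:40–10:30, 11:50–12:00, 13:20–13:50, 14:00–14:20.
Carlos ∩ Sofia ∩ Gita ∩ Alice: 09:40–10:00, 13:20–13:50, 14:00–14:20.
Restricted to 10:30–15:10: 13:20–13:50, 14:00–14:20.
Windows ≥ 20 min: 13:20–13:50, 14:00–14:20.
That's 2 windows.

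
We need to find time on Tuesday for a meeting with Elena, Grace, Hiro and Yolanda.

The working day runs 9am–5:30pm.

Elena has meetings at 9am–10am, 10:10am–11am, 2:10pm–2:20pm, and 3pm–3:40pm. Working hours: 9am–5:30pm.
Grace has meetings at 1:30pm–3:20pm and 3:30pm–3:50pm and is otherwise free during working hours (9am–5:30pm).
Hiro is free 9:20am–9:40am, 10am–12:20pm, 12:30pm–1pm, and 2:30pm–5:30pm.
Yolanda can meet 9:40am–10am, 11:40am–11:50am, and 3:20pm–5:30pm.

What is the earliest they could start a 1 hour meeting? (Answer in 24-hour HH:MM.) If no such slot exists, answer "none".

Elena free within 09:00–17:30: 10:00–10:10, 11:00–14:10, 14:20–15:00, 15:40–17:30.
Grace free within 09:00–17:30: 09:00–13:30, 15:20–15:30, 15:50–17:30.
Elena ∩ Grace: 10:00–10:10, 11:00–13:30, 15:50–17:30.
Elena ∩ Grace ∩ Hiro: 10:00–10:10, 11:00–12:20, 12:30–13:00, 15:50–17:30.
Elena ∩ Grace ∩ Hiro ∩ Yolanda: 11:40–11:50, 15:50–17:30.
Windows ≥ 60 min: 15:50–17:30.
Earliest such window starts at 15:50.

15:50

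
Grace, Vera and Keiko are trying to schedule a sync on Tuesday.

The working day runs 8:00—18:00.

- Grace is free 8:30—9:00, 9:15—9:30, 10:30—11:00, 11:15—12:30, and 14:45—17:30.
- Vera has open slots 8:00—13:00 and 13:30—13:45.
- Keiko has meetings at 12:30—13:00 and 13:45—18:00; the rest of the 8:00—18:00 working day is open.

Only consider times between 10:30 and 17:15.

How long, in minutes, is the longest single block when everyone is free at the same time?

75 minutes

Keiko free within 08:00–18:00: 08:00–12:30, 13:00–13:45.
Grace ∩ Vera: 08:30–09:00, 09:15–09:30, 10:30–11:00, 11:15–12:30.
Grace ∩ Vera ∩ Keiko: 08:30–09:00, 09:15–09:30, 10:30–11:00, 11:15–12:30.
Restricted to 10:30–17:15: 10:30–11:00, 11:15–12:30.
Common window lengths: 30, 75 min; longest is 75.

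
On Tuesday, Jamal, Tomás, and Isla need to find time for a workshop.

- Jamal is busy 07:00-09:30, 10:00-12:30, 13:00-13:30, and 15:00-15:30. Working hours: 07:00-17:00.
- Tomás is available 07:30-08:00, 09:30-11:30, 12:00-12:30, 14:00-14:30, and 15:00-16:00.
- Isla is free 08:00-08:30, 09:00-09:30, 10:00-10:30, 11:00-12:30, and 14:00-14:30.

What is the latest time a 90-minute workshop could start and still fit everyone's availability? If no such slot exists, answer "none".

none

Jamal free within 07:00–17:00: 09:30–10:00, 12:30–13:00, 13:30–15:00, 15:30–17:00.
Jamal ∩ Tomás: 09:30–10:00, 14:00–14:30, 15:30–16:00.
Jamal ∩ Tomás ∩ Isla: 14:00–14:30.
Windows ≥ 90 min: (none).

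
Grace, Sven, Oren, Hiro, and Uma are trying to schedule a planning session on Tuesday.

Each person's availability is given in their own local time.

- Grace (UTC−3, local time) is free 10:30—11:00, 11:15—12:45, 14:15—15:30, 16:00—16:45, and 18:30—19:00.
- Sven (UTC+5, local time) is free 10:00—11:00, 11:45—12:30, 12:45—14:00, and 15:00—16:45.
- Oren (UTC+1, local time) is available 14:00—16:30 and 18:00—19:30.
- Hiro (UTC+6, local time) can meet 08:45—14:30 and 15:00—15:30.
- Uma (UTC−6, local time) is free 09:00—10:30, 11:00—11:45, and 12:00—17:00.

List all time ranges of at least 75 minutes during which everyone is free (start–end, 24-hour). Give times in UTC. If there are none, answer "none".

none

Grace → UTC: 13:30–14:00, 14:15–15:45, 17:15–18:30, 19:00–19:45, 21:30–22:00.
Sven → UTC: 05:00–06:00, 06:45–07:30, 07:45–09:00, 10:00–11:45.
Oren → UTC: 13:00–15:30, 17:00–18:30.
Hiro → UTC: 02:45–08:30, 09:00–09:30.
Uma → UTC: 15:00–16:30, 17:00–17:45, 18:00–23:00.
Grace ∩ Sven: (none).
Grace ∩ Sven ∩ Oren: (none).
Grace ∩ Sven ∩ Oren ∩ Hiro: (none).
Grace ∩ Sven ∩ Oren ∩ Hiro ∩ Uma: (none).
Windows ≥ 75 min: (none).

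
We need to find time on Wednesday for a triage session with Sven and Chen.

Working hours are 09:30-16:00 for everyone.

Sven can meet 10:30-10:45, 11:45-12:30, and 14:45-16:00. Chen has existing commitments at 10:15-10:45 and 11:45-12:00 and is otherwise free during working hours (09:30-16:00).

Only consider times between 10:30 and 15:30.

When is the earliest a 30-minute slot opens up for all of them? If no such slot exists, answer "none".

12:00

Chen free within 09:30–16:00: 09:30–10:15, 10:45–11:45, 12:00–16:00.
Sven ∩ Chen: 12:00–12:30, 14:45–16:00.
Restricted to 10:30–15:30: 12:00–12:30, 14:45–15:30.
Windows ≥ 30 min: 12:00–12:30, 14:45–15:30.
Earliest such window starts at 12:00.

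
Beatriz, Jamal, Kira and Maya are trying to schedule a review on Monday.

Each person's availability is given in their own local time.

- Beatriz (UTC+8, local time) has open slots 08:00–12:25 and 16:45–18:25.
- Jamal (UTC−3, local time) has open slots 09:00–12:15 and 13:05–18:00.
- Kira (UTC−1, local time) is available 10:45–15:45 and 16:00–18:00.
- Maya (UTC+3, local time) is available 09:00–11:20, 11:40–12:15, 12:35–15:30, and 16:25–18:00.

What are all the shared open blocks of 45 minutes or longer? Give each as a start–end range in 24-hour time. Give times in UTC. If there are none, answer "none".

Beatriz → UTC: 00:00–04:25, 08:45–10:25.
Jamal → UTC: 12:00–15:15, 16:05–21:00.
Kira → UTC: 11:45–16:45, 17:00–19:00.
Maya → UTC: 06:00–08:20, 08:40–09:15, 09:35–12:30, 13:25–15:00.
Beatriz ∩ Jamal: (none).
Beatriz ∩ Jamal ∩ Kira: (none).
Beatriz ∩ Jamal ∩ Kira ∩ Maya: (none).
Windows ≥ 45 min: (none).

none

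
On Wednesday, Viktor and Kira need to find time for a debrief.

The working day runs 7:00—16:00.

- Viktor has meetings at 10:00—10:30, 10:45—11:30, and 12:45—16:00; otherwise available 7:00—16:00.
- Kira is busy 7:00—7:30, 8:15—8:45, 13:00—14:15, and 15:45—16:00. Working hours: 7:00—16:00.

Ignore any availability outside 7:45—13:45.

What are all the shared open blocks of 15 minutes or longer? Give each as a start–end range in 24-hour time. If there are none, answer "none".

Viktor free within 07:00–16:00: 07:00–10:00, 10:30–10:45, 11:30–12:45.
Kira free within 07:00–16:00: 07:30–08:15, 08:45–13:00, 14:15–15:45.
Viktor ∩ Kira: 07:30–08:15, 08:45–10:00, 10:30–10:45, 11:30–12:45.
Restricted to 07:45–13:45: 07:45–08:15, 08:45–10:00, 10:30–10:45, 11:30–12:45.
Windows ≥ 15 min: 07:45–08:15, 08:45–10:00, 10:30–10:45, 11:30–12:45.

07:45–08:15, 08:45–10:00, 10:30–10:45, 11:30–12:45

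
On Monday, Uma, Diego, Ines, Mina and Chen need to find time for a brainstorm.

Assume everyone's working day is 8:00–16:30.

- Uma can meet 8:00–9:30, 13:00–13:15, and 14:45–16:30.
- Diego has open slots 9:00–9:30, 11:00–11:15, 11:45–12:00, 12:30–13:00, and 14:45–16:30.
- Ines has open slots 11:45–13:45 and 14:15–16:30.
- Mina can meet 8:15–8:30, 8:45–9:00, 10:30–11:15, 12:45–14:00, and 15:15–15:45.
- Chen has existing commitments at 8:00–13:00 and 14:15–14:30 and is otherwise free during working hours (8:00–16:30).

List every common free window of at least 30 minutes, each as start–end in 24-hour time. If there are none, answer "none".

Chen free within 08:00–16:30: 13:00–14:15, 14:30–16:30.
Uma ∩ Diego: 09:00–09:30, 14:45–16:30.
Uma ∩ Diego ∩ Ines: 14:45–16:30.
Uma ∩ Diego ∩ Ines ∩ Mina: 15:15–15:45.
Uma ∩ Diego ∩ Ines ∩ Mina ∩ Chen: 15:15–15:45.
Windows ≥ 30 min: 15:15–15:45.

15:15–15:45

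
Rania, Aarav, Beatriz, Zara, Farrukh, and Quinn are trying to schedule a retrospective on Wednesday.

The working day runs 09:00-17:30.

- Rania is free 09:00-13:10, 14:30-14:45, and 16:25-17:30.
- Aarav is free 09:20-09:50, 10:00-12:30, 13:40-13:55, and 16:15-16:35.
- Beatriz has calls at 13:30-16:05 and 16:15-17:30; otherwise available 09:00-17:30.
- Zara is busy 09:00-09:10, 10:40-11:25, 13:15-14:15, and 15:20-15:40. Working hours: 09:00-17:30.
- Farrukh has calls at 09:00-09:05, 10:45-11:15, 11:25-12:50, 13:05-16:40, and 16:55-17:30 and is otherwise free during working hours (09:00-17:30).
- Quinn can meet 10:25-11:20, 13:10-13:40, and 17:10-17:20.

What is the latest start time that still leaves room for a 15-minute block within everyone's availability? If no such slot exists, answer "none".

10:25

Beatriz free within 09:00–17:30: 09:00–13:30, 16:05–16:15.
Zara free within 09:00–17:30: 09:10–10:40, 11:25–13:15, 14:15–15:20, 15:40–17:30.
Farrukh free within 09:00–17:30: 09:05–10:45, 11:15–11:25, 12:50–13:05, 16:40–16:55.
Rania ∩ Aarav: 09:20–09:50, 10:00–12:30, 16:25–16:35.
Rania ∩ Aarav ∩ Beatriz: 09:20–09:50, 10:00–12:30.
Rania ∩ Aarav ∩ Beatriz ∩ Zara: 09:20–09:50, 10:00–10:40, 11:25–12:30.
Rania ∩ Aarav ∩ Beatriz ∩ Zara ∩ Farrukh: 09:20–09:50, 10:00–10:40.
Rania ∩ Aarav ∩ Beatriz ∩ Zara ∩ Farrukh ∩ Quinn: 10:25–10:40.
Windows ≥ 15 min: 10:25–10:40.
Latest start in the last window 10:25–10:40 is 10:40 − 15 min = 10:25.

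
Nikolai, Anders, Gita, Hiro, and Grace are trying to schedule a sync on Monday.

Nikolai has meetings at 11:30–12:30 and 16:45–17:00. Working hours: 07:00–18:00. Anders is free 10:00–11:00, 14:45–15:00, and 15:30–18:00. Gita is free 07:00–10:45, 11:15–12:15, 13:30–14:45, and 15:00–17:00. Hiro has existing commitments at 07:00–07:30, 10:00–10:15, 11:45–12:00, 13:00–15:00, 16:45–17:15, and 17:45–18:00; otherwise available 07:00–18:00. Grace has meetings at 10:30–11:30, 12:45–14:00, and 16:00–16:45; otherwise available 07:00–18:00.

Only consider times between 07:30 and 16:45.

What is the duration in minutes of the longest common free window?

30 minutes

Nikolai free within 07:00–18:00: 07:00–11:30, 12:30–16:45, 17:00–18:00.
Hiro free within 07:00–18:00: 07:30–10:00, 10:15–11:45, 12:00–13:00, 15:00–16:45, 17:15–17:45.
Grace free within 07:00–18:00: 07:00–10:30, 11:30–12:45, 14:00–16:00, 16:45–18:00.
Nikolai ∩ Anders: 10:00–11:00, 14:45–15:00, 15:30–16:45, 17:00–18:00.
Nikolai ∩ Anders ∩ Gita: 10:00–10:45, 15:30–16:45.
Nikolai ∩ Anders ∩ Gita ∩ Hiro: 10:15–10:45, 15:30–16:45.
Nikolai ∩ Anders ∩ Gita ∩ Hiro ∩ Grace: 10:15–10:30, 15:30–16:00.
Restricted to 07:30–16:45: 10:15–10:30, 15:30–16:00.
Common window lengths: 15, 30 min; longest is 30.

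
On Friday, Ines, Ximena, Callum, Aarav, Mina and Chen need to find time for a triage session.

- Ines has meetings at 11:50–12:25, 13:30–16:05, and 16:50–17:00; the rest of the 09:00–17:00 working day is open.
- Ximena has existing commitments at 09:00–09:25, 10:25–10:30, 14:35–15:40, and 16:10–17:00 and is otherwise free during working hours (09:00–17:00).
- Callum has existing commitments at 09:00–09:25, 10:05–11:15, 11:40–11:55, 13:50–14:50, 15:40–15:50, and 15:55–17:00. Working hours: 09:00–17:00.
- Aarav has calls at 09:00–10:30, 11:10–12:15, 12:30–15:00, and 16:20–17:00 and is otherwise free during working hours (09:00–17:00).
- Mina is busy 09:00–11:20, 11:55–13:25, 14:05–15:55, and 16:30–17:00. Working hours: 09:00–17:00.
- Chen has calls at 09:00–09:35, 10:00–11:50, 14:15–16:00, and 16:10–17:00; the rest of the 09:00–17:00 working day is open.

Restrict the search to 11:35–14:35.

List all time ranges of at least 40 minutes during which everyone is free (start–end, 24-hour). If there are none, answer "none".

none

Ines free within 09:00–17:00: 09:00–11:50, 12:25–13:30, 16:05–16:50.
Ximena free within 09:00–17:00: 09:25–10:25, 10:30–14:35, 15:40–16:10.
Callum free within 09:00–17:00: 09:25–10:05, 11:15–11:40, 11:55–13:50, 14:50–15:40, 15:50–15:55.
Aarav free within 09:00–17:00: 10:30–11:10, 12:15–12:30, 15:00–16:20.
Mina free within 09:00–17:00: 11:20–11:55, 13:25–14:05, 15:55–16:30.
Chen free within 09:00–17:00: 09:35–10:00, 11:50–14:15, 16:00–16:10.
Ines ∩ Ximena: 09:25–10:25, 10:30–11:50, 12:25–13:30, 16:05–16:10.
Ines ∩ Ximena ∩ Callum: 09:25–10:05, 11:15–11:40, 12:25–13:30.
Ines ∩ Ximena ∩ Callum ∩ Aarav: 12:25–12:30.
Ines ∩ Ximena ∩ Callum ∩ Aarav ∩ Mina: (none).
Ines ∩ Ximena ∩ Callum ∩ Aarav ∩ Mina ∩ Chen: (none).
Restricted to 11:35–14:35: (none).
Windows ≥ 40 min: (none).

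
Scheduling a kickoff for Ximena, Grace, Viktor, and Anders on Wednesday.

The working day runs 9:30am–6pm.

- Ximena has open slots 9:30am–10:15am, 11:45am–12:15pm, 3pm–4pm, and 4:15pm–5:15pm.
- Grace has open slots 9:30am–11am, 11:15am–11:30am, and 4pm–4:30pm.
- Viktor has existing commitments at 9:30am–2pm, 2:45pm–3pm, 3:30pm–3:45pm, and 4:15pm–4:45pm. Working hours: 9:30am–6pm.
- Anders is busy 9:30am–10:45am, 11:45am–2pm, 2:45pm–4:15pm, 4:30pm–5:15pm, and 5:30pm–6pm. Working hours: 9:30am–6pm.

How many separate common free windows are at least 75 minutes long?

Viktor free within 09:30–18:00: 14:00–14:45, 15:00–15:30, 15:45–16:15, 16:45–18:00.
Anders free within 09:30–18:00: 10:45–11:45, 14:00–14:45, 16:15–16:30, 17:15–17:30.
Ximena ∩ Grace: 09:30–10:15, 16:15–16:30.
Ximena ∩ Grace ∩ Viktor: (none).
Ximena ∩ Grace ∩ Viktor ∩ Anders: (none).
Windows ≥ 75 min: (none).
That's 0 windows.

0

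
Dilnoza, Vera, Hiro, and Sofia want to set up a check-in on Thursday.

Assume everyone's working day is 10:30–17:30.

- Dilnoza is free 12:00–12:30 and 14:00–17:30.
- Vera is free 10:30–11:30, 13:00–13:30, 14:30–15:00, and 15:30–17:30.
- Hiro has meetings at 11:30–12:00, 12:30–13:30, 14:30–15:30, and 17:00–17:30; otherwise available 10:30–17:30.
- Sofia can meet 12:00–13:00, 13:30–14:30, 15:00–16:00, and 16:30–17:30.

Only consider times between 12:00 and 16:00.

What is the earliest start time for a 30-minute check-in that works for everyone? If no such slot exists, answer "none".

Hiro free within 10:30–17:30: 10:30–11:30, 12:00–12:30, 13:30–14:30, 15:30–17:00.
Dilnoza ∩ Vera: 14:30–15:00, 15:30–17:30.
Dilnoza ∩ Vera ∩ Hiro: 15:30–17:00.
Dilnoza ∩ Vera ∩ Hiro ∩ Sofia: 15:30–16:00, 16:30–17:00.
Restricted to 12:00–16:00: 15:30–16:00.
Windows ≥ 30 min: 15:30–16:00.
Earliest such window starts at 15:30.

15:30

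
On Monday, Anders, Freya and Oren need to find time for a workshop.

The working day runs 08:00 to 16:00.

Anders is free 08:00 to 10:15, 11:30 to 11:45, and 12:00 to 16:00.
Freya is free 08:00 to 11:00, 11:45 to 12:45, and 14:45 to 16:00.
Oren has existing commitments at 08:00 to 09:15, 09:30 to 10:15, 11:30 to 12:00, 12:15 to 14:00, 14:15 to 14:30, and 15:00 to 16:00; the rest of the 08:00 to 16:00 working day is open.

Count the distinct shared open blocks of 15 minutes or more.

3

Oren free within 08:00–16:00: 09:15–09:30, 10:15–11:30, 12:00–12:15, 14:00–14:15, 14:30–15:00.
Anders ∩ Freya: 08:00–10:15, 12:00–12:45, 14:45–16:00.
Anders ∩ Freya ∩ Oren: 09:15–09:30, 12:00–12:15, 14:45–15:00.
Windows ≥ 15 min: 09:15–09:30, 12:00–12:15, 14:45–15:00.
That's 3 windows.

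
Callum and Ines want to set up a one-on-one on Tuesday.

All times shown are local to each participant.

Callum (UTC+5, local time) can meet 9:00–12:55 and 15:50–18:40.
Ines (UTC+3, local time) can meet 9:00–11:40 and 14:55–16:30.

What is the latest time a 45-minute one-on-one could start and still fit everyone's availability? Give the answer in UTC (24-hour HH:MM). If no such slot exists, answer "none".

Callum → UTC: 04:00–07:55, 10:50–13:40.
Ines → UTC: 06:00–08:40, 11:55–13:30.
Callum ∩ Ines: 06:00–07:55, 11:55–13:30.
Windows ≥ 45 min: 06:00–07:55, 11:55–13:30.
Latest start in the last window 11:55–13:30 is 13:30 − 45 min = 12:45.

12:45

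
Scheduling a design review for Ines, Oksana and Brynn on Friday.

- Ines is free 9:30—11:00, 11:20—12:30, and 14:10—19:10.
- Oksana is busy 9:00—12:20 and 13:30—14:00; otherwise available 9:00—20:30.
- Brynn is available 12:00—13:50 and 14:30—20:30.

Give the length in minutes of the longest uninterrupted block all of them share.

280 minutes

Oksana free within 09:00–20:30: 12:20–13:30, 14:00–20:30.
Ines ∩ Oksana: 12:20–12:30, 14:10–19:10.
Ines ∩ Oksana ∩ Brynn: 12:20–12:30, 14:30–19:10.
Common window lengths: 10, 280 min; longest is 280.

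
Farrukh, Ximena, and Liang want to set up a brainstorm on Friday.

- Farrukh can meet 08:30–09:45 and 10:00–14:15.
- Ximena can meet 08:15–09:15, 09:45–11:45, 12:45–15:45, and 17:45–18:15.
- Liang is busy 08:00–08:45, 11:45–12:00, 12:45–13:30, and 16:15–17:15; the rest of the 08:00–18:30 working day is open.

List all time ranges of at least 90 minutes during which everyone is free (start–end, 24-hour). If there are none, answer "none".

Liang free within 08:00–18:30: 08:45–11:45, 12:00–12:45, 13:30–16:15, 17:15–18:30.
Farrukh ∩ Ximena: 08:30–09:15, 10:00–11:45, 12:45–14:15.
Farrukh ∩ Ximena ∩ Liang: 08:45–09:15, 10:00–11:45, 13:30–14:15.
Windows ≥ 90 min: 10:00–11:45.

10:00–11:45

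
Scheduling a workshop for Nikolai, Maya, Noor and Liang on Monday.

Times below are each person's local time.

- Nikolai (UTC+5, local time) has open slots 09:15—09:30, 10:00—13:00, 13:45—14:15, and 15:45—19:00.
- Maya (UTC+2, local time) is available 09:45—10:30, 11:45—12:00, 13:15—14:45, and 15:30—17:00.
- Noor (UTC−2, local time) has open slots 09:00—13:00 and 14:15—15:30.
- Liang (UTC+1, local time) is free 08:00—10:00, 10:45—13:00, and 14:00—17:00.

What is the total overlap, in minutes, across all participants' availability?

75 minutes

Nikolai → UTC: 04:15–04:30, 05:00–08:00, 08:45–09:15, 10:45–14:00.
Maya → UTC: 07:45–08:30, 09:45–10:00, 11:15–12:45, 13:30–15:00.
Noor → UTC: 11:00–15:00, 16:15–17:30.
Liang → UTC: 07:00–09:00, 09:45–12:00, 13:00–16:00.
Nikolai ∩ Maya: 07:45–08:00, 11:15–12:45, 13:30–14:00.
Nikolai ∩ Maya ∩ Noor: 11:15–12:45, 13:30–14:00.
Nikolai ∩ Maya ∩ Noor ∩ Liang: 11:15–12:00, 13:30–14:00.
Total common minutes: 45 + 30 = 75.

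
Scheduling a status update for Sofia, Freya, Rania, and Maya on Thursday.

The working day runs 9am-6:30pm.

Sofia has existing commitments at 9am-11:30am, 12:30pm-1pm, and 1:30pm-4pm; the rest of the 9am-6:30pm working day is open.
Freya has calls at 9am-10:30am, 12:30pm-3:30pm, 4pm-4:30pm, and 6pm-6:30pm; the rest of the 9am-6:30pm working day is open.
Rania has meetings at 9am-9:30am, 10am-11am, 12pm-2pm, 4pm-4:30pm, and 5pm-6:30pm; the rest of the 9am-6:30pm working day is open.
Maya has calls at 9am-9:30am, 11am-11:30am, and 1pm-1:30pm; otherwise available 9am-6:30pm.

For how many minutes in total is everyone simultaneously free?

60 minutes

Sofia free within 09:00–18:30: 11:30–12:30, 13:00–13:30, 16:00–18:30.
Freya free within 09:00–18:30: 10:30–12:30, 15:30–16:00, 16:30–18:00.
Rania free within 09:00–18:30: 09:30–10:00, 11:00–12:00, 14:00–16:00, 16:30–17:00.
Maya free within 09:00–18:30: 09:30–11:00, 11:30–13:00, 13:30–18:30.
Sofia ∩ Freya: 11:30–12:30, 16:30–18:00.
Sofia ∩ Freya ∩ Rania: 11:30–12:00, 16:30–17:00.
Sofia ∩ Freya ∩ Rania ∩ Maya: 11:30–12:00, 16:30–17:00.
Total common minutes: 30 + 30 = 60.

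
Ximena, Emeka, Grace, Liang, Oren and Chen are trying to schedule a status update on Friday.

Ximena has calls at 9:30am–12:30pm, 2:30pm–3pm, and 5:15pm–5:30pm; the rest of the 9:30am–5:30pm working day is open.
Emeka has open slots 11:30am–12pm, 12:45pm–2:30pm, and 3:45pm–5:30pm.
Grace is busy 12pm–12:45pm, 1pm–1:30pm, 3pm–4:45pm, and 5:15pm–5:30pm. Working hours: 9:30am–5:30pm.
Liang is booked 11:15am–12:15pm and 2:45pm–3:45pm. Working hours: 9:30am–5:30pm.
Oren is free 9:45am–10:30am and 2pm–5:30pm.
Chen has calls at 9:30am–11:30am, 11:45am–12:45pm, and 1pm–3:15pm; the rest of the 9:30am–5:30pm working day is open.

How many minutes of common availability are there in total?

30 minutes

Ximena free within 09:30–17:30: 12:30–14:30, 15:00–17:15.
Grace free within 09:30–17:30: 09:30–12:00, 12:45–13:00, 13:30–15:00, 16:45–17:15.
Liang free within 09:30–17:30: 09:30–11:15, 12:15–14:45, 15:45–17:30.
Chen free within 09:30–17:30: 11:30–11:45, 12:45–13:00, 15:15–17:30.
Ximena ∩ Emeka: 12:45–14:30, 15:45–17:15.
Ximena ∩ Emeka ∩ Grace: 12:45–13:00, 13:30–14:30, 16:45–17:15.
Ximena ∩ Emeka ∩ Grace ∩ Liang: 12:45–13:00, 13:30–14:30, 16:45–17:15.
Ximena ∩ Emeka ∩ Grace ∩ Liang ∩ Oren: 14:00–14:30, 16:45–17:15.
Ximena ∩ Emeka ∩ Grace ∩ Liang ∩ Oren ∩ Chen: 16:45–17:15.
Total common minutes: 30.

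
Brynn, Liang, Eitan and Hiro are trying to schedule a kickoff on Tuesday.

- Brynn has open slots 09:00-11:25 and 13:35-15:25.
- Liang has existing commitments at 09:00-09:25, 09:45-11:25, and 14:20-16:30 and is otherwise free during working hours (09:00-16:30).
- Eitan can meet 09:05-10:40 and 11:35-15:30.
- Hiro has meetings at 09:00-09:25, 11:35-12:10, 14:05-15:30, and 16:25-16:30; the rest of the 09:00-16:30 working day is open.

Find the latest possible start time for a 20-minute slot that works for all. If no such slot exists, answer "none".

13:45

Liang free within 09:00–16:30: 09:25–09:45, 11:25–14:20.
Hiro free within 09:00–16:30: 09:25–11:35, 12:10–14:05, 15:30–16:25.
Brynn ∩ Liang: 09:25–09:45, 13:35–14:20.
Brynn ∩ Liang ∩ Eitan: 09:25–09:45, 13:35–14:20.
Brynn ∩ Liang ∩ Eitan ∩ Hiro: 09:25–09:45, 13:35–14:05.
Windows ≥ 20 min: 09:25–09:45, 13:35–14:05.
Latest start in the last window 13:35–14:05 is 14:05 − 20 min = 13:45.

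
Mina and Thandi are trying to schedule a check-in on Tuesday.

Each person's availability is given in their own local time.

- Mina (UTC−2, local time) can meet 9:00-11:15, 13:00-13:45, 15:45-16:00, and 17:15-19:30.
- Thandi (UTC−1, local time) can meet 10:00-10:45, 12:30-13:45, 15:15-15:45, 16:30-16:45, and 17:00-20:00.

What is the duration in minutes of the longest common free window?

105 minutes

Mina → UTC: 11:00–13:15, 15:00–15:45, 17:45–18:00, 19:15–21:30.
Thandi → UTC: 11:00–11:45, 13:30–14:45, 16:15–16:45, 17:30–17:45, 18:00–21:00.
Mina ∩ Thandi: 11:00–11:45, 19:15–21:00.
Common window lengths: 45, 105 min; longest is 105.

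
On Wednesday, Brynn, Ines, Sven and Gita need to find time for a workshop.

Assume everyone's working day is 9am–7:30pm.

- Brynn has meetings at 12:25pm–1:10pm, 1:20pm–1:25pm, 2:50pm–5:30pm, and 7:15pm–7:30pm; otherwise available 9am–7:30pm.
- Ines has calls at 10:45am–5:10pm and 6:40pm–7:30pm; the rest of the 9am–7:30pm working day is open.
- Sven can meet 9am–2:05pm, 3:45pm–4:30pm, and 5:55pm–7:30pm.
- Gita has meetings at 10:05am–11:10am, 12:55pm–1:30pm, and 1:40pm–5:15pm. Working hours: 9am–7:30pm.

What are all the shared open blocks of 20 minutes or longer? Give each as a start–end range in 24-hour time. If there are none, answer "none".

09:00–10:05, 17:55–18:40

Brynn free within 09:00–19:30: 09:00–12:25, 13:10–13:20, 13:25–14:50, 17:30–19:15.
Ines free within 09:00–19:30: 09:00–10:45, 17:10–18:40.
Gita free within 09:00–19:30: 09:00–10:05, 11:10–12:55, 13:30–13:40, 17:15–19:30.
Brynn ∩ Ines: 09:00–10:45, 17:30–18:40.
Brynn ∩ Ines ∩ Sven: 09:00–10:45, 17:55–18:40.
Brynn ∩ Ines ∩ Sven ∩ Gita: 09:00–10:05, 17:55–18:40.
Windows ≥ 20 min: 09:00–10:05, 17:55–18:40.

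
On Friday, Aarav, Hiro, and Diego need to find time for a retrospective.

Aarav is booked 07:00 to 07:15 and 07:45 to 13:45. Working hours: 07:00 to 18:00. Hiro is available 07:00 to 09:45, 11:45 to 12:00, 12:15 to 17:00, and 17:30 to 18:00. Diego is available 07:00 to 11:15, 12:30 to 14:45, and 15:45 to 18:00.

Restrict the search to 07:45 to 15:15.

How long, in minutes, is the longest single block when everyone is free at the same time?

60 minutes

Aarav free within 07:00–18:00: 07:15–07:45, 13:45–18:00.
Aarav ∩ Hiro: 07:15–07:45, 13:45–17:00, 17:30–18:00.
Aarav ∩ Hiro ∩ Diego: 07:15–07:45, 13:45–14:45, 15:45–17:00, 17:30–18:00.
Restricted to 07:45–15:15: 13:45–14:45.
Single common window of 60 minutes.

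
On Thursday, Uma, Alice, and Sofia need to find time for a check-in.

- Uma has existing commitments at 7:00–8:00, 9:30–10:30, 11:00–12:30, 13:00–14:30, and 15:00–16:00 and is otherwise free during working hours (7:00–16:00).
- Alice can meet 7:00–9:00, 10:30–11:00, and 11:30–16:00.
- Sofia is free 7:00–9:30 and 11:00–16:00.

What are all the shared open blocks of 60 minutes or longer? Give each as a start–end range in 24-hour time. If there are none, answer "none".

Uma free within 07:00–16:00: 08:00–09:30, 10:30–11:00, 12:30–13:00, 14:30–15:00.
Uma ∩ Alice: 08:00–09:00, 10:30–11:00, 12:30–13:00, 14:30–15:00.
Uma ∩ Alice ∩ Sofia: 08:00–09:00, 12:30–13:00, 14:30–15:00.
Windows ≥ 60 min: 08:00–09:00.

08:00–09:00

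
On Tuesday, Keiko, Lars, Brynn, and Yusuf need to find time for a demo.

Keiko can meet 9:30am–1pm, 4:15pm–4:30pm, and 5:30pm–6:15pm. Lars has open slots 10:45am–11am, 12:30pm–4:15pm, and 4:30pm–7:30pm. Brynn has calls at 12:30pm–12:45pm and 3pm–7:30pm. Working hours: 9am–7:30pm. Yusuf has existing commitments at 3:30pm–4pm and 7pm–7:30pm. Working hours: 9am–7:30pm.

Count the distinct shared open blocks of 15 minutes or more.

Brynn free within 09:00–19:30: 09:00–12:30, 12:45–15:00.
Yusuf free within 09:00–19:30: 09:00–15:30, 16:00–19:00.
Keiko ∩ Lars: 10:45–11:00, 12:30–13:00, 17:30–18:15.
Keiko ∩ Lars ∩ Brynn: 10:45–11:00, 12:45–13:00.
Keiko ∩ Lars ∩ Brynn ∩ Yusuf: 10:45–11:00, 12:45–13:00.
Windows ≥ 15 min: 10:45–11:00, 12:45–13:00.
That's 2 windows.

2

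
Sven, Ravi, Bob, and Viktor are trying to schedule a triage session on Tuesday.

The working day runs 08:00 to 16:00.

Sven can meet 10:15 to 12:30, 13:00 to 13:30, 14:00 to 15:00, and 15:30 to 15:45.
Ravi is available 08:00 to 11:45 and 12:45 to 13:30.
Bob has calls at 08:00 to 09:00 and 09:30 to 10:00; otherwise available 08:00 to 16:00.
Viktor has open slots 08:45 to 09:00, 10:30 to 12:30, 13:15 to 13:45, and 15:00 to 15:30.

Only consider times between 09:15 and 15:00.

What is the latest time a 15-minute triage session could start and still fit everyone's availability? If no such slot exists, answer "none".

13:15

Bob free within 08:00–16:00: 09:00–09:30, 10:00–16:00.
Sven ∩ Ravi: 10:15–11:45, 13:00–13:30.
Sven ∩ Ravi ∩ Bob: 10:15–11:45, 13:00–13:30.
Sven ∩ Ravi ∩ Bob ∩ Viktor: 10:30–11:45, 13:15–13:30.
Restricted to 09:15–15:00: 10:30–11:45, 13:15–13:30.
Windows ≥ 15 min: 10:30–11:45, 13:15–13:30.
Latest start in the last window 13:15–13:30 is 13:30 − 15 min = 13:15.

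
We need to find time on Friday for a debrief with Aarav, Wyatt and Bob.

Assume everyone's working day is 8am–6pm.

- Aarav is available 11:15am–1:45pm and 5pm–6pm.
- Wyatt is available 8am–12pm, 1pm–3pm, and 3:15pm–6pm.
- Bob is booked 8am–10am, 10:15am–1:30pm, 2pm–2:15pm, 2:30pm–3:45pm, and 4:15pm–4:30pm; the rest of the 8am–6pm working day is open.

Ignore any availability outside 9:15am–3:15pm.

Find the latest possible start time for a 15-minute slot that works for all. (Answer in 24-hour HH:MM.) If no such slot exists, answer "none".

13:30

Bob free within 08:00–18:00: 10:00–10:15, 13:30–14:00, 14:15–14:30, 15:45–16:15, 16:30–18:00.
Aarav ∩ Wyatt: 11:15–12:00, 13:00–13:45, 17:00–18:00.
Aarav ∩ Wyatt ∩ Bob: 13:30–13:45, 17:00–18:00.
Restricted to 09:15–15:15: 13:30–13:45.
Windows ≥ 15 min: 13:30–13:45.
Latest start in the last window 13:30–13:45 is 13:45 − 15 min = 13:30.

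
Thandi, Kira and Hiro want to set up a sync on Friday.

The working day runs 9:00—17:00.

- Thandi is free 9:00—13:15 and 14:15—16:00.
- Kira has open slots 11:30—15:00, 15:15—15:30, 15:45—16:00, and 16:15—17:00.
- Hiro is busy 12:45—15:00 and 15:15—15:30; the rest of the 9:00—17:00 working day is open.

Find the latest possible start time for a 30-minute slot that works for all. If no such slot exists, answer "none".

Hiro free within 09:00–17:00: 09:00–12:45, 15:00–15:15, 15:30–17:00.
Thandi ∩ Kira: 11:30–13:15, 14:15–15:00, 15:15–15:30, 15:45–16:00.
Thandi ∩ Kira ∩ Hiro: 11:30–12:45, 15:45–16:00.
Windows ≥ 30 min: 11:30–12:45.
Latest start in the last window 11:30–12:45 is 12:45 − 30 min = 12:15.

12:15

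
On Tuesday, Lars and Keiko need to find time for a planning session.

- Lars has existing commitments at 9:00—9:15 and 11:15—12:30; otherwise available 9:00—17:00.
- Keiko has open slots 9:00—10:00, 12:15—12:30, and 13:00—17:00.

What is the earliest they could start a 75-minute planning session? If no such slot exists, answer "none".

13:00

Lars free within 09:00–17:00: 09:15–11:15, 12:30–17:00.
Lars ∩ Keiko: 09:15–10:00, 13:00–17:00.
Windows ≥ 75 min: 13:00–17:00.
Earliest such window starts at 13:00.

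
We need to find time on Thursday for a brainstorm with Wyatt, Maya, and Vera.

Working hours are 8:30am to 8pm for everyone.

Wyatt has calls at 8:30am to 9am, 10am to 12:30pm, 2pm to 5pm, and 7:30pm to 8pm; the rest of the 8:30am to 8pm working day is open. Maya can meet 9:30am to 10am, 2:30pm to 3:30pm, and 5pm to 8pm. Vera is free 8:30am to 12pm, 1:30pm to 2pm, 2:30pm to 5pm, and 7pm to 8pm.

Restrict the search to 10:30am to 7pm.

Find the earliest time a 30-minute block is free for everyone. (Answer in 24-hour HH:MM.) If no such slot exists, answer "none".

none

Wyatt free within 08:30–20:00: 09:00–10:00, 12:30–14:00, 17:00–19:30.
Wyatt ∩ Maya: 09:30–10:00, 17:00–19:30.
Wyatt ∩ Maya ∩ Vera: 09:30–10:00, 19:00–19:30.
Restricted to 10:30–19:00: (none).
Windows ≥ 30 min: (none).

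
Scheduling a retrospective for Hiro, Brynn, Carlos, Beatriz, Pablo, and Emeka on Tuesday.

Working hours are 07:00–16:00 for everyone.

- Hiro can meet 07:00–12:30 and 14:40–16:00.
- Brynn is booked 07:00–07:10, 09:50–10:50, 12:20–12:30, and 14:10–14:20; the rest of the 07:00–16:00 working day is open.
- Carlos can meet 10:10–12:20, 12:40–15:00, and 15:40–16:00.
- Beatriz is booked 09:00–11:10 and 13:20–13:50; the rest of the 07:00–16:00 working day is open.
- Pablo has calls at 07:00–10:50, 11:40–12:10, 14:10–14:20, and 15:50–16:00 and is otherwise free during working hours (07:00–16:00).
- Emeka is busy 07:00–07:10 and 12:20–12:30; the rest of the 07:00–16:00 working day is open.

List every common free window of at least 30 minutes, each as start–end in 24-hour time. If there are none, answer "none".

Brynn free within 07:00–16:00: 07:10–09:50, 10:50–12:20, 12:30–14:10, 14:20–16:00.
Beatriz free within 07:00–16:00: 07:00–09:00, 11:10–13:20, 13:50–16:00.
Pablo free within 07:00–16:00: 10:50–11:40, 12:10–14:10, 14:20–15:50.
Emeka free within 07:00–16:00: 07:10–12:20, 12:30–16:00.
Hiro ∩ Brynn: 07:10–09:50, 10:50–12:20, 14:40–16:00.
Hiro ∩ Brynn ∩ Carlos: 10:50–12:20, 14:40–15:00, 15:40–16:00.
Hiro ∩ Brynn ∩ Carlos ∩ Beatriz: 11:10–12:20, 14:40–15:00, 15:40–16:00.
Hiro ∩ Brynn ∩ Carlos ∩ Beatriz ∩ Pablo: 11:10–11:40, 12:10–12:20, 14:40–15:00, 15:40–15:50.
Hiro ∩ Brynn ∩ Carlos ∩ Beatriz ∩ Pablo ∩ Emeka: 11:10–11:40, 12:10–12:20, 14:40–15:00, 15:40–15:50.
Windows ≥ 30 min: 11:10–11:40.

11:10–11:40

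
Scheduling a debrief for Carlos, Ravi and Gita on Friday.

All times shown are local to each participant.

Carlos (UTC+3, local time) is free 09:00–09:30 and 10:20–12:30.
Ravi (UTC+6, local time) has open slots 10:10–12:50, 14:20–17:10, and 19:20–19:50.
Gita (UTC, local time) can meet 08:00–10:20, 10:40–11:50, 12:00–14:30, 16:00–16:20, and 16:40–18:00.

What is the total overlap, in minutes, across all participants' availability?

Carlos → UTC: 06:00–06:30, 07:20–09:30.
Ravi → UTC: 04:10–06:50, 08:20–11:10, 13:20–13:50.
Gita → UTC: 08:00–10:20, 10:40–11:50, 12:00–14:30, 16:00–16:20, 16:40–18:00.
Carlos ∩ Ravi: 06:00–06:30, 08:20–09:30.
Carlos ∩ Ravi ∩ Gita: 08:20–09:30.
Total common minutes: 70.

70 minutes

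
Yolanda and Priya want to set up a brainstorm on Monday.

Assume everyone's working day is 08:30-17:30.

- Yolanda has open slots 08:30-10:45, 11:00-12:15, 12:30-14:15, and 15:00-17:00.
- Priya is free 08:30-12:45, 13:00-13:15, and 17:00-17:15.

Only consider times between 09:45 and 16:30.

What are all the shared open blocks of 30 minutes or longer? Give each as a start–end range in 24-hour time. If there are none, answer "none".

09:45–10:45, 11:00–12:15

Yolanda ∩ Priya: 08:30–10:45, 11:00–12:15, 12:30–12:45, 13:00–13:15.
Restricted to 09:45–16:30: 09:45–10:45, 11:00–12:15, 12:30–12:45, 13:00–13:15.
Windows ≥ 30 min: 09:45–10:45, 11:00–12:15.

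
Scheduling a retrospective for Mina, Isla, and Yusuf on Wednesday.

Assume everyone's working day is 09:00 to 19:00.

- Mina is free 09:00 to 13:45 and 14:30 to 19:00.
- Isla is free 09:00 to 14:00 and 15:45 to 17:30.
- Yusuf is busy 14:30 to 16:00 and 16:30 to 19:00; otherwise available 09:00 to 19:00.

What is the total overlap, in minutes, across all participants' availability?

Yusuf free within 09:00–19:00: 09:00–14:30, 16:00–16:30.
Mina ∩ Isla: 09:00–13:45, 15:45–17:30.
Mina ∩ Isla ∩ Yusuf: 09:00–13:45, 16:00–16:30.
Total common minutes: 285 + 30 = 315.

315 minutes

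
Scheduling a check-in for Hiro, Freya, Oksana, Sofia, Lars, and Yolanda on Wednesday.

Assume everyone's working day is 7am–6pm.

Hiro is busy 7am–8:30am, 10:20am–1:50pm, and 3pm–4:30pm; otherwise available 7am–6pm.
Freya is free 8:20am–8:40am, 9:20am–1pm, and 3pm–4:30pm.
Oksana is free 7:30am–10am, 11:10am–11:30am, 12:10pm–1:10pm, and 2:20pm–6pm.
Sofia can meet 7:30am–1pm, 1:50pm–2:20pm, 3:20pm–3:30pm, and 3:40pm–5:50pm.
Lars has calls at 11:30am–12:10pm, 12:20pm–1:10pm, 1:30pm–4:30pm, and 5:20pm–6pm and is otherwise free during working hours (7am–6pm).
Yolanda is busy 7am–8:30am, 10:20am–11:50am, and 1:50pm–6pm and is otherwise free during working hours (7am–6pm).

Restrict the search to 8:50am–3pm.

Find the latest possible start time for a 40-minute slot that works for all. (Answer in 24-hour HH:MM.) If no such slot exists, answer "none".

09:20

Hiro free within 07:00–18:00: 08:30–10:20, 13:50–15:00, 16:30–18:00.
Lars free within 07:00–18:00: 07:00–11:30, 12:10–12:20, 13:10–13:30, 16:30–17:20.
Yolanda free within 07:00–18:00: 08:30–10:20, 11:50–13:50.
Hiro ∩ Freya: 08:30–08:40, 09:20–10:20.
Hiro ∩ Freya ∩ Oksana: 08:30–08:40, 09:20–10:00.
Hiro ∩ Freya ∩ Oksana ∩ Sofia: 08:30–08:40, 09:20–10:00.
Hiro ∩ Freya ∩ Oksana ∩ Sofia ∩ Lars: 08:30–08:40, 09:20–10:00.
Hiro ∩ Freya ∩ Oksana ∩ Sofia ∩ Lars ∩ Yolanda: 08:30–08:40, 09:20–10:00.
Restricted to 08:50–15:00: 09:20–10:00.
Windows ≥ 40 min: 09:20–10:00.
Latest start in the last window 09:20–10:00 is 10:00 − 40 min = 09:20.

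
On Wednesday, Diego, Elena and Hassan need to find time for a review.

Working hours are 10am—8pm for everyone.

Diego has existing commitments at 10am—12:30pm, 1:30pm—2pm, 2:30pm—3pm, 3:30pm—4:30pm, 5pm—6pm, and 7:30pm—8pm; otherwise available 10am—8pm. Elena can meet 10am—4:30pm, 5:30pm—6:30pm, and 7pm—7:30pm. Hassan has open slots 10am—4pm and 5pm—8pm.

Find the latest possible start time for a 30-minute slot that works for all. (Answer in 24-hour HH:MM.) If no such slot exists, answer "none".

19:00

Diego free within 10:00–20:00: 12:30–13:30, 14:00–14:30, 15:00–15:30, 16:30–17:00, 18:00–19:30.
Diego ∩ Elena: 12:30–13:30, 14:00–14:30, 15:00–15:30, 18:00–18:30, 19:00–19:30.
Diego ∩ Elena ∩ Hassan: 12:30–13:30, 14:00–14:30, 15:00–15:30, 18:00–18:30, 19:00–19:30.
Windows ≥ 30 min: 12:30–13:30, 14:00–14:30, 15:00–15:30, 18:00–18:30, 19:00–19:30.
Latest start in the last window 19:00–19:30 is 19:30 − 30 min = 19:00.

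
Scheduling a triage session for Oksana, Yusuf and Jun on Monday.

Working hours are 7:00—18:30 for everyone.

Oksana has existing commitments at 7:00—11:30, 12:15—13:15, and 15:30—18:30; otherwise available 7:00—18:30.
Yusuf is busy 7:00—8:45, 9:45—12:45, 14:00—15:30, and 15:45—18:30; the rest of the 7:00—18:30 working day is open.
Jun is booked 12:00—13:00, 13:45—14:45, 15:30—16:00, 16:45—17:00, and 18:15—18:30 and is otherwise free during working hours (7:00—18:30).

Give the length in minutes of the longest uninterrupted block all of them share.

30 minutes

Oksana free within 07:00–18:30: 11:30–12:15, 13:15–15:30.
Yusuf free within 07:00–18:30: 08:45–09:45, 12:45–14:00, 15:30–15:45.
Jun free within 07:00–18:30: 07:00–12:00, 13:00–13:45, 14:45–15:30, 16:00–16:45, 17:00–18:15.
Oksana ∩ Yusuf: 13:15–14:00.
Oksana ∩ Yusuf ∩ Jun: 13:15–13:45.
Single common window of 30 minutes.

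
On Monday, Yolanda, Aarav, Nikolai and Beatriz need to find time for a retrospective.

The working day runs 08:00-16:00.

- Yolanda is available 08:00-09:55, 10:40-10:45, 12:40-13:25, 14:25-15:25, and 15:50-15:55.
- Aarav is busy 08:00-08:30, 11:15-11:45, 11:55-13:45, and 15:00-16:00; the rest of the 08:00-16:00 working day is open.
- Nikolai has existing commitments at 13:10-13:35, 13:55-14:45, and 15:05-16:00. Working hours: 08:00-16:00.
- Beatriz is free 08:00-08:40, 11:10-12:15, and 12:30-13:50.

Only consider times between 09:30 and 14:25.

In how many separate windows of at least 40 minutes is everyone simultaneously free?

Aarav free within 08:00–16:00: 08:30–11:15, 11:45–11:55, 13:45–15:00.
Nikolai free within 08:00–16:00: 08:00–13:10, 13:35–13:55, 14:45–15:05.
Yolanda ∩ Aarav: 08:30–09:55, 10:40–10:45, 14:25–15:00.
Yolanda ∩ Aarav ∩ Nikolai: 08:30–09:55, 10:40–10:45, 14:45–15:00.
Yolanda ∩ Aarav ∩ Nikolai ∩ Beatriz: 08:30–08:40.
Restricted to 09:30–14:25: (none).
Windows ≥ 40 min: (none).
That's 0 windows.

0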